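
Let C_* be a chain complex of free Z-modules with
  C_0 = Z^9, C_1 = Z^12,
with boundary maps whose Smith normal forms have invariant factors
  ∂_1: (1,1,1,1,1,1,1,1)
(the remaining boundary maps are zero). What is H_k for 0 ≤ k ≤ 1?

H_0 ≅ Z,  H_1 ≅ Z^4.

H_0: b_0 = 9 − 0 − 8 = 1; torsion from ∂_1 factors > 1: none. So H_0 ≅ Z.
H_1: b_1 = 12 − 8 − 0 = 4; torsion from ∂_2 factors > 1: none. So H_1 ≅ Z^4.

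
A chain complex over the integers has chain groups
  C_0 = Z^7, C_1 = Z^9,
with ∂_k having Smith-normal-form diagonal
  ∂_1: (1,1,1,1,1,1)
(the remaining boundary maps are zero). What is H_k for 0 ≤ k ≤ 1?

H_0 ≅ Z,  H_1 ≅ Z^3.

H_0: b_0 = 7 − 0 − 6 = 1; torsion from ∂_1 factors > 1: none. So H_0 ≅ Z.
H_1: b_1 = 9 − 6 − 0 = 3; torsion from ∂_2 factors > 1: none. So H_1 ≅ Z^3.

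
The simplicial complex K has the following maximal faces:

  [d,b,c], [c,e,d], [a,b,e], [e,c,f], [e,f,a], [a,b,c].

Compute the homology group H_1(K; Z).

H_1 = Z.

Order the vertices as a < b < c < d < e < f. Listing each simplex with vertices in this order, K has dimension 2 with simplices:

  0-simplices (6): a, b, c, d, e, f
  1-simplices (12): ab, ac, ae, af, bc, bd, be, cd, ce, cf, de, ef
  2-simplices (6): abc, abe, aef, bcd, cde, cef

Hence C_0 ≅ Z^6, C_1 ≅ Z^12, C_2 ≅ Z^6.

The boundary map ∂_1: C_1 → C_0 maps an edge to its endpoints' difference, ∂[p,q] = q − p.
The 6×12 boundary matrix has rank 5 and Smith normal form diag(1,1,1,1,1).

The boundary map ∂_2: C_2 → C_1 maps a triangle to the signed sum of its edges. For instance
  ∂cef = ef − cf + ce,
  ∂abe = be − ae + ab.
This gives a 12×6 integer matrix of rank 6; reducing to Smith normal form yields diagonal entries (1,1,1,1,1,1).

Now H_k = ker ∂_k / im ∂_{k+1}, so:

  H_1: rank ker ∂_1 − rank ∂_2 = (12 − 5) − 6 = 1, and the invariant factors of ∂_2 are all 1, so H_1 ≅ Z.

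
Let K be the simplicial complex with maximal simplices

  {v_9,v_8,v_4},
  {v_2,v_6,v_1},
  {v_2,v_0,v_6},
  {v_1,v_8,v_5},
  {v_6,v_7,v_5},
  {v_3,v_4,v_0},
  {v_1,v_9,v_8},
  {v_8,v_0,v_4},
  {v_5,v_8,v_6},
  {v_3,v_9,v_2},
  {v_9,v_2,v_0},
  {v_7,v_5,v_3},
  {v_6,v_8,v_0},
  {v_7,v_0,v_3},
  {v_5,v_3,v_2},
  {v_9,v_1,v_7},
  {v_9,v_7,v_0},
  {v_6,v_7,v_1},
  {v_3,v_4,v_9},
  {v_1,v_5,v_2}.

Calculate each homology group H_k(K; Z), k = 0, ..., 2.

Fix the vertex order v_0 < v_1 < v_2 < v_3 < v_4 < v_5 < v_6 < v_7 < v_8 < v_9 and write every simplex with vertices in increasing order. Then dim K = 2 and the simplices of K are:

  0-simplices (10): [v_0], [v_1], [v_2], [v_3], [v_4], [v_5], [v_6], [v_7], [v_8], [v_9]
  1-simplices (30): (30 of them)
  2-simplices (20): (20 of them)

giving chain groups C_0 ≅ Z^10, C_1 ≅ Z^30, C_2 ≅ Z^20.

The boundary map ∂_1: C_1 → C_0 is given by ∂[p,q] = [q] − [p]. For instance
  ∂[v_1,v_7] = [v_7] − [v_1].
The resulting 10×30 matrix has rank 9, and its Smith normal form has invariant factors (1,1,1,1,1,1,1,1,1).

∂_2: C_2 → C_1 acts by ∂[p,q,r] = [q,r] − [p,r] + [p,q]. For instance
  ∂[v_1,v_6,v_7] = [v_6,v_7] − [v_1,v_7] + [v_1,v_6],
  ∂[v_3,v_5,v_7] = [v_5,v_7] − [v_3,v_7] + [v_3,v_5].
The 30×20 boundary matrix has rank 20 and Smith normal form diag(1,1,1,1,1,1,1,1,1,1,1,1,1,1,1,1,1,1,1,2).

Computing H_k = (kernel of ∂_k) / (image of ∂_{k+1}):

  H_0: rank C_0 − rank ∂_1 = 10 − 9 = 1, and the invariant factors of ∂_1 are all 1, so H_0 ≅ Z.
  H_1: rank ker ∂_1 − rank ∂_2 = (30 − 9) − 20 = 1, and ∂_2 has invariant factor 2 > 1, so H_1 ≅ Z ⊕ Z/2Z.
  H_2: rank ker ∂_2 − rank ∂_3 = (20 − 20) − 0 = 0, and there is no ∂_3, so H_2 ≅ 0.

As a check, the Euler characteristic is 10 − 30 + 20 = 0, which agrees with 1 − 1 + 0 = 0.

H_0 = Z,  H_1 = Z ⊕ Z/2Z,  H_2 = 0.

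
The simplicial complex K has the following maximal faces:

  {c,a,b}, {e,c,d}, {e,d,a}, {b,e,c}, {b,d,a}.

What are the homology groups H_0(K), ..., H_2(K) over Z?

H_0 = Z,  H_1 = Z,  H_2 = 0.

Take the total order a < b < c < d < e on the vertex set. Then K (dimension 2) consists of the simplices:

  0-simplices (5): a, b, c, d, e
  1-simplices (10): ab, ac, ad, ae, bc, bd, be, cd, ce, de
  2-simplices (5): abc, abd, ade, bce, cde

giving chain groups C_0 ≅ Z^5, C_1 ≅ Z^10, C_2 ≅ Z^5.

Boundary ∂_1: C_1 → C_0 maps an edge to its endpoints' difference, ∂[p,q] = q − p. For instance
  ∂ce = e − c.
The resulting 5×10 matrix has rank 4, and its Smith normal form has invariant factors (1,1,1,1).

The boundary map ∂_2: C_2 → C_1 maps a triangle to the signed sum of its edges. For instance
  ∂cde = de − ce + cd,
  ∂abc = bc − ac + ab.
This gives a 10×5 integer matrix of rank 5; reducing to Smith normal form yields diagonal entries (1,1,1,1,1).

Now H_k = ker ∂_k / im ∂_{k+1}, so:

  H_0: rank C_0 − rank ∂_1 = 5 − 4 = 1, and the invariant factors of ∂_1 are all 1, so H_0 = Z.
  H_1: rank ker ∂_1 − rank ∂_2 = (10 − 4) − 5 = 1, and the invariant factors of ∂_2 are all 1, so H_1 = Z.
  H_2: rank ker ∂_2 − rank ∂_3 = (5 − 5) − 0 = 0, and there is no ∂_3, so H_2 = 0.

As a check, the Euler characteristic is 5 − 10 + 5 = 0, which agrees with 1 − 1 + 0 = 0.
(K is a triangulation of the Möbius band.)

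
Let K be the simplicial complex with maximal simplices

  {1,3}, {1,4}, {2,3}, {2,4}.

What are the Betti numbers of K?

Order the vertices as 1 < 2 < 3 < 4. Listing each simplex with vertices in this order, K has dimension 1 with simplices:

  0-simplices (4): [1], [2], [3], [4]
  1-simplices (4): [1,3], [1,4], [2,3], [2,4]

so the chain groups are C_0 ≅ Z^4, C_1 ≅ Z^4.

The boundary map ∂_1: C_1 → C_0 is given by ∂[p,q] = [q] − [p]. For instance
  ∂[2,4] = [4] − [2].
This gives a 4×4 integer matrix of rank 3; reducing to Smith normal form yields diagonal entries (1,1,1).

Reading off H_k = ker ∂_k / im ∂_{k+1}:

  H_0: rank C_0 − rank ∂_1 = 4 − 3 = 1, and the invariant factors of ∂_1 are all 1, so H_0 = Z.
  H_1: rank ker ∂_1 − rank ∂_2 = (4 − 3) − 0 = 1, and there is no ∂_2, so H_1 = Z.

(K is a triangulation of the circle S^1.)

Hence the Betti numbers are b_0 = 1, b_1 = 1.

b_0 = 1, b_1 = 1.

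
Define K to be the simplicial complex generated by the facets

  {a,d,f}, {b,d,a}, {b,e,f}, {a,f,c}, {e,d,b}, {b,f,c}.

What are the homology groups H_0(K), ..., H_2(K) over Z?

We work with the vertex ordering a < b < c < d < e < f. The simplices of K, each written with vertices in increasing order, are:

  0-simplices (6): a, b, c, d, e, f
  1-simplices (12): ab, ac, ad, af, bc, bd, be, bf, cf, de, df, ef
  2-simplices (6): abd, acf, adf, bcf, bde, bef

giving chain groups C_0 ≅ Z^6, C_1 ≅ Z^12, C_2 ≅ Z^6.

∂_1: C_1 → C_0 maps an edge to its endpoints' difference, ∂[p,q] = q − p.
This gives a 6×12 integer matrix of rank 5; reducing to Smith normal form yields diagonal entries (1,1,1,1,1).

Boundary ∂_2: C_2 → C_1 sends each 2-simplex [p,q,r] to [q,r] − [p,r] + [p,q]. For instance
  ∂abd = bd − ad + ab,
  ∂bcf = cf − bf + bc.
As a 12×6 matrix over Z this has rank 6, with invariant factors (1,1,1,1,1,1).

Now H_k = ker ∂_k / im ∂_{k+1}, so:

  H_0: rank C_0 − rank ∂_1 = 6 − 5 = 1, and the invariant factors of ∂_1 are all 1, so H_0 ≅ Z.
  H_1: rank ker ∂_1 − rank ∂_2 = (12 − 5) − 6 = 1, and the invariant factors of ∂_2 are all 1, so H_1 ≅ Z.
  H_2: rank ker ∂_2 − rank ∂_3 = (6 − 6) − 0 = 0, and there is no ∂_3, so H_2 ≅ 0.

As a check, the Euler characteristic is 6 − 12 + 6 = 0, which agrees with 1 − 1 + 0 = 0.

H_0 = Z,  H_1 = Z,  H_2 = 0.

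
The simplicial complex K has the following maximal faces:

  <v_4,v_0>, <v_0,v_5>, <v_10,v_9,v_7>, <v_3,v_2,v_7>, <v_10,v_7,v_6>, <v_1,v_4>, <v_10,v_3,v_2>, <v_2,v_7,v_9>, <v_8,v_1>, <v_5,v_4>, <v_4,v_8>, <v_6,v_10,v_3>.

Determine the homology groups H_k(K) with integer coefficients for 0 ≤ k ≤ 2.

H_0 = Z^2,  H_1 = Z^3,  H_2 = 0.

We work with the vertex ordering v_0 < v_1 < v_2 < v_3 < v_4 < v_5 < v_6 < v_7 < v_8 < v_9 < v_10. The simplices of K, each written with vertices in increasing order, are:

  0-simplices (11): [v_0], [v_1], [v_2], [v_3], [v_4], [v_5], [v_6], [v_7], [v_8], [v_9], [v_10]
  1-simplices (18): (18 of them)
  2-simplices (6): [v_2,v_3,v_7], [v_2,v_3,v_10], [v_2,v_7,v_9], [v_3,v_6,v_10], [v_6,v_7,v_10], [v_7,v_9,v_10]

so the chain groups are C_0 ≅ Z^11, C_1 ≅ Z^18, C_2 ≅ Z^6.

Boundary ∂_1: C_1 → C_0 maps an edge to its endpoints' difference, ∂[p,q] = q − p.
This gives a 11×18 integer matrix of rank 9; reducing to Smith normal form yields diagonal entries (1,1,1,1,1,1,1,1,1).

∂_2: C_2 → C_1 maps a triangle to the signed sum of its edges. For instance
  ∂[v_2,v_7,v_9] = [v_7,v_9] − [v_2,v_9] + [v_2,v_7],
  ∂[v_2,v_3,v_7] = [v_3,v_7] − [v_2,v_7] + [v_2,v_3].
The resulting 18×6 matrix has rank 6, and its Smith normal form has invariant factors (1,1,1,1,1,1).

Computing H_k = (kernel of ∂_k) / (image of ∂_{k+1}):

  H_0: rank C_0 − rank ∂_1 = 11 − 9 = 2, and the invariant factors of ∂_1 are all 1, so H_0 = Z^2.
  H_1: rank ker ∂_1 − rank ∂_2 = (18 − 9) − 6 = 3, and the invariant factors of ∂_2 are all 1, so H_1 = Z^3.
  H_2: rank ker ∂_2 − rank ∂_3 = (6 − 6) − 0 = 0, and there is no ∂_3, so H_2 = 0.

As a check, the Euler characteristic is 11 − 18 + 6 = -1, which agrees with 2 − 3 + 0 = -1.
(K is a triangulation of the disjoint union of a wedge of 2 circles and the cylinder S^1 x I.)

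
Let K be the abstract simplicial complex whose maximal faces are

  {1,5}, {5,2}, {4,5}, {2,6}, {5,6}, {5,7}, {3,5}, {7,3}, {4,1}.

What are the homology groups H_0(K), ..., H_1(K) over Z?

H_0 ≅ Z,  H_1 ≅ Z^3.

Order the vertices as 1 < 2 < 3 < 4 < 5 < 6 < 7. Listing each simplex with vertices in this order, K has dimension 1 with simplices:

  0-simplices (7): [1], [2], [3], [4], [5], [6], [7]
  1-simplices (9): [1,4], [1,5], [2,5], [2,6], [3,5], [3,7], [4,5], [5,6], [5,7]

Hence C_0 ≅ Z^7, C_1 ≅ Z^9.

The boundary map ∂_1: C_1 → C_0 maps an edge to its endpoints' difference, ∂[p,q] = q − p. For instance
  ∂[4,5] = [5] − [4].
This gives a 7×9 integer matrix of rank 6; reducing to Smith normal form yields diagonal entries (1,1,1,1,1,1).

Computing H_k = (kernel of ∂_k) / (image of ∂_{k+1}):

  H_0: rank C_0 − rank ∂_1 = 7 − 6 = 1, and the invariant factors of ∂_1 are all 1, so H_0 = Z.
  H_1: rank ker ∂_1 − rank ∂_2 = (9 − 6) − 0 = 3, and there is no ∂_2, so H_1 = Z^3.

As a check, the Euler characteristic is 7 − 9 = -2, which agrees with 1 − 3 = -2.
(K is a triangulation of a wedge of 3 circles.)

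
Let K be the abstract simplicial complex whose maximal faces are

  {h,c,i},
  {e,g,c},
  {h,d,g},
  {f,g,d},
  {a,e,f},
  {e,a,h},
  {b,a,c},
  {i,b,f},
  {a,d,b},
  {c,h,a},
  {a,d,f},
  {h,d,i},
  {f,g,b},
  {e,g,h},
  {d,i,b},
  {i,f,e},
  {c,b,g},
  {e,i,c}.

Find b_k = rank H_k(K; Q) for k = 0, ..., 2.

We work with the vertex ordering a < b < c < d < e < f < g < h < i. The simplices of K, each written with vertices in increasing order, are:

  0-simplices (9): a, b, c, d, e, f, g, h, i
  1-simplices (27): ab, ac, ad, ae, af, ah, bc, bd, bf, bg, bi, ce, cg, ch, ci, df, dg, dh, di, ef, eg, eh, ei, fg, fi, gh, hi
  2-simplices (18): abc, abd, ach, adf, aef, aeh, bcg, bdi, bfg, bfi, ceg, cei, chi, dfg, dgh, dhi, efi, egh

Hence C_0 ≅ Z^9, C_1 ≅ Z^27, C_2 ≅ Z^18.

Boundary ∂_1: C_1 → C_0 sends each edge [p,q] (with p < q) to q − p. For instance
  ∂di = i − d.
As a 9×27 matrix over Z this has rank 8, with invariant factors (1,1,1,1,1,1,1,1).

∂_2: C_2 → C_1 acts by ∂[p,q,r] = [q,r] − [p,r] + [p,q]. For instance
  ∂ceg = eg − cg + ce,
  ∂egh = gh − eh + eg.
As a 27×18 matrix over Z this has rank 18, with invariant factors (1,1,1,1,1,1,1,1,1,1,1,1,1,1,1,1,1,2).

Now H_k = ker ∂_k / im ∂_{k+1}, so:

  H_0: rank C_0 − rank ∂_1 = 9 − 8 = 1, and the invariant factors of ∂_1 are all 1, so H_0 = Z.
  H_1: rank ker ∂_1 − rank ∂_2 = (27 − 8) − 18 = 1, and ∂_2 has invariant factor 2 > 1, so H_1 = Z ⊕ Z_2.
  H_2: rank ker ∂_2 − rank ∂_3 = (18 − 18) − 0 = 0, and there is no ∂_3, so H_2 = 0.

As a check, the Euler characteristic is 9 − 27 + 18 = 0, which agrees with 1 − 1 + 0 = 0.

Hence the Betti numbers are b_0 = 1, b_1 = 1, b_2 = 0.

b_0 = 1, b_1 = 1, b_2 = 0.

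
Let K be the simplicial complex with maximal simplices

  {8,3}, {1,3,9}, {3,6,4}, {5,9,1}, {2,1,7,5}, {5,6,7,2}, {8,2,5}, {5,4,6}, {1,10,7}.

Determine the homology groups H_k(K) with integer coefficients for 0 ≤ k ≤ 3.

Order the vertices as 1 < 2 < 3 < 4 < 5 < 6 < 7 < 8 < 9 < 10. Listing each simplex with vertices in this order, K has dimension 3 with simplices:

  0-simplices (10): [1], [2], [3], [4], [5], [6], [7], [8], [9], [10]
  1-simplices (22): [1,2], [1,3], [1,5], [1,7], [1,9], [1,10], [2,5], [2,6], [2,7], [2,8], [3,4], [3,6], [3,8], [3,9], [4,5], [4,6], [5,6], [5,7], [5,8], [5,9], [6,7], [7,10]
  2-simplices (13): [1,2,5], [1,2,7], [1,3,9], [1,5,7], [1,5,9], [1,7,10], [2,5,6], [2,5,7], [2,5,8], [2,6,7], [3,4,6], [4,5,6], [5,6,7]
  3-simplices (2): [1,2,5,7], [2,5,6,7]

so the chain groups are C_0 ≅ Z^10, C_1 ≅ Z^22, C_2 ≅ Z^13, C_3 ≅ Z^2.

∂_1: C_1 → C_0 sends each edge [p,q] (with p < q) to q − p.
The resulting 10×22 matrix has rank 9, and its Smith normal form has invariant factors (1,1,1,1,1,1,1,1,1).

Boundary ∂_2: C_2 → C_1 acts by ∂[p,q,r] = [q,r] − [p,r] + [p,q]. For instance
  ∂[1,5,7] = [5,7] − [1,7] + [1,5],
  ∂[1,2,5] = [2,5] − [1,5] + [1,2].
This gives a 22×13 integer matrix of rank 11; reducing to Smith normal form yields diagonal entries (1,1,1,1,1,1,1,1,1,1,1).

The boundary map ∂_3: C_3 → C_2 sends each 3-simplex σ to the alternating sum Σ_i (−1)^i (σ with its i-th vertex removed). For instance
  ∂[2,5,6,7] = [5,6,7] − [2,6,7] + [2,5,7] − [2,5,6],
  ∂[1,2,5,7] = [2,5,7] − [1,5,7] + [1,2,7] − [1,2,5].
This gives a 13×2 integer matrix of rank 2; reducing to Smith normal form yields diagonal entries (1,1).

Reading off H_k = ker ∂_k / im ∂_{k+1}:

  H_0: rank C_0 − rank ∂_1 = 10 − 9 = 1, and the invariant factors of ∂_1 are all 1, so H_0 ≅ Z.
  H_1: rank ker ∂_1 − rank ∂_2 = (22 − 9) − 11 = 2, and the invariant factors of ∂_2 are all 1, so H_1 ≅ Z^2.
  H_2: rank ker ∂_2 − rank ∂_3 = (13 − 11) − 2 = 0, and the invariant factors of ∂_3 are all 1, so H_2 ≅ 0.
  H_3: rank ker ∂_3 − rank ∂_4 = (2 − 2) − 0 = 0, and there is no ∂_4, so H_3 ≅ 0.

As a check, the Euler characteristic is 10 − 22 + 13 − 2 = -1, which agrees with 1 − 2 + 0 − 0 = -1.

H_0 = Z,  H_1 = Z^2,  H_2 = 0,  H_3 = 0.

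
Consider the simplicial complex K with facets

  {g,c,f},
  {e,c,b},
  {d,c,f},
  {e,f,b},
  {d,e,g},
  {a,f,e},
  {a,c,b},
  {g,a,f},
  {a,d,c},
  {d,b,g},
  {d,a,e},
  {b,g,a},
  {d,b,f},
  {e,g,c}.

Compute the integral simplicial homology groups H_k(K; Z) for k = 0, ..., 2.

Take the total order a < b < c < d < e < f < g on the vertex set. Then K (dimension 2) consists of the simplices:

  0-simplices (7): a, b, c, d, e, f, g
  1-simplices (21): ab, ac, ad, ae, af, ag, bc, bd, be, bf, bg, cd, ce, cf, cg, de, df, dg, ef, eg, fg
  2-simplices (14): abc, abg, acd, ade, aef, afg, bce, bdf, bdg, bef, cdf, ceg, cfg, deg

giving chain groups C_0 ≅ Z^7, C_1 ≅ Z^21, C_2 ≅ Z^14.

∂_1: C_1 → C_0 is given by ∂[p,q] = [q] − [p]. For instance
  ∂ag = g − a.
As a 7×21 matrix over Z this has rank 6, with invariant factors (1,1,1,1,1,1).

Boundary ∂_2: C_2 → C_1 sends each 2-simplex [p,q,r] to [q,r] − [p,r] + [p,q]. For instance
  ∂acd = cd − ad + ac,
  ∂bce = ce − be + bc.
The resulting 21×14 matrix has rank 13, and its Smith normal form has invariant factors (1,1,1,1,1,1,1,1,1,1,1,1,1).

Reading off H_k = ker ∂_k / im ∂_{k+1}:

  H_0: rank C_0 − rank ∂_1 = 7 − 6 = 1, and the invariant factors of ∂_1 are all 1, so H_0 ≅ Z.
  H_1: rank ker ∂_1 − rank ∂_2 = (21 − 6) − 13 = 2, and the invariant factors of ∂_2 are all 1, so H_1 ≅ Z^2.
  H_2: rank ker ∂_2 − rank ∂_3 = (14 − 13) − 0 = 1, and there is no ∂_3, so H_2 ≅ Z.

H_0 = Z,  H_1 = Z^2,  H_2 = Z.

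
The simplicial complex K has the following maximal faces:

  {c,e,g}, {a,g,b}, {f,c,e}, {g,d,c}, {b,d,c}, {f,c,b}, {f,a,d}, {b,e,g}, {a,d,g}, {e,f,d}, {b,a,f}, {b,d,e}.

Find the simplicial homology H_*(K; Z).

H_0 ≅ Z,  H_1 ≅ Z/2,  H_2 = 0.

K has 7 vertices, 18 edges, 12 triangles.
rank ∂_0 = 0, rank ∂_1 = 6 ⇒ b_0 = 7 − 0 − 6 = 1; all invariant factors of ∂_1 are 1 so no torsion. So H_0 ≅ Z.
rank ∂_1 = 6, rank ∂_2 = 12 ⇒ b_1 = 18 − 6 − 12 = 0; ∂_2 has invariant factor(s) [2] giving torsion. So H_1 ≅ Z/2.
rank ∂_2 = 12, rank ∂_3 = 0 ⇒ b_2 = 12 − 12 − 0 = 0. So H_2 ≅ 0.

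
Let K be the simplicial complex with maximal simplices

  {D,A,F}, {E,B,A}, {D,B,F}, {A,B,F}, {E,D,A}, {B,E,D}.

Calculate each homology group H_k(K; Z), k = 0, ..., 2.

H_0 = Z,  H_1 = 0,  H_2 = Z.

Fix the vertex order A < B < D < E < F and write every simplex with vertices in increasing order. Then dim K = 2 and the simplices of K are:

  0-simplices (5): A, B, D, E, F
  1-simplices (9): AB, AD, AE, AF, BD, BE, BF, DE, DF
  2-simplices (6): ABE, ABF, ADE, ADF, BDE, BDF

Hence C_0 ≅ Z^5, C_1 ≅ Z^9, C_2 ≅ Z^6.

The boundary map ∂_1: C_1 → C_0 sends each edge [p,q] (with p < q) to q − p. For instance
  ∂DF = F − D.
The resulting 5×9 matrix has rank 4, and its Smith normal form has invariant factors (1,1,1,1).

∂_2: C_2 → C_1 maps a triangle to the signed sum of its edges. For instance
  ∂ABF = BF − AF + AB,
  ∂ADF = DF − AF + AD.
This gives a 9×6 integer matrix of rank 5; reducing to Smith normal form yields diagonal entries (1,1,1,1,1).

Now H_k = ker ∂_k / im ∂_{k+1}, so:

  H_0: rank C_0 − rank ∂_1 = 5 − 4 = 1, and the invariant factors of ∂_1 are all 1, so H_0 ≅ Z.
  H_1: rank ker ∂_1 − rank ∂_2 = (9 − 4) − 5 = 0, and the invariant factors of ∂_2 are all 1, so H_1 ≅ 0.
  H_2: rank ker ∂_2 − rank ∂_3 = (6 − 5) − 0 = 1, and there is no ∂_3, so H_2 ≅ Z.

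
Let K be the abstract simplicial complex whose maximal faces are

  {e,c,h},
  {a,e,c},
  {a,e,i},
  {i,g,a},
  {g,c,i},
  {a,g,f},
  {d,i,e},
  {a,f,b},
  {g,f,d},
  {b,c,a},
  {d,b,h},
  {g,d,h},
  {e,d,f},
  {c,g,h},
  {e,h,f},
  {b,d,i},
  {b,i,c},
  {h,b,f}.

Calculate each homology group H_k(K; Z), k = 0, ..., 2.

H_0 = Z,  H_1 = Z × Z/2,  H_2 = 0.

Take the total order a < b < c < d < e < f < g < h < i on the vertex set. Then K (dimension 2) consists of the simplices:

  0-simplices (9): a, b, c, d, e, f, g, h, i
  1-simplices (27): ab, ac, ae, af, ag, ai, bc, bd, bf, bh, bi, ce, cg, ch, ci, de, df, dg, dh, di, ef, eh, ei, fg, fh, gh, gi
  2-simplices (18): abc, abf, ace, aei, afg, agi, bci, bdh, bdi, bfh, ceh, cgh, cgi, def, dei, dfg, dgh, efh

Hence C_0 ≅ Z^9, C_1 ≅ Z^27, C_2 ≅ Z^18.

∂_1: C_1 → C_0 is given by ∂[p,q] = [q] − [p]. For instance
  ∂fg = g − f.
The resulting 9×27 matrix has rank 8, and its Smith normal form has invariant factors (1,1,1,1,1,1,1,1).

Boundary ∂_2: C_2 → C_1 acts by ∂[p,q,r] = [q,r] − [p,r] + [p,q]. For instance
  ∂cgh = gh − ch + cg,
  ∂bci = ci − bi + bc.
As a 27×18 matrix over Z this has rank 18, with invariant factors (1,1,1,1,1,1,1,1,1,1,1,1,1,1,1,1,1,2).

Now H_k = ker ∂_k / im ∂_{k+1}, so:

  H_0: rank C_0 − rank ∂_1 = 9 − 8 = 1, and the invariant factors of ∂_1 are all 1, so H_0 ≅ Z.
  H_1: rank ker ∂_1 − rank ∂_2 = (27 − 8) − 18 = 1, and ∂_2 has invariant factor 2 > 1, so H_1 ≅ Z × Z/2.
  H_2: rank ker ∂_2 − rank ∂_3 = (18 − 18) − 0 = 0, and there is no ∂_3, so H_2 ≅ 0.

As a check, the Euler characteristic is 9 − 27 + 18 = 0, which agrees with 1 − 1 + 0 = 0.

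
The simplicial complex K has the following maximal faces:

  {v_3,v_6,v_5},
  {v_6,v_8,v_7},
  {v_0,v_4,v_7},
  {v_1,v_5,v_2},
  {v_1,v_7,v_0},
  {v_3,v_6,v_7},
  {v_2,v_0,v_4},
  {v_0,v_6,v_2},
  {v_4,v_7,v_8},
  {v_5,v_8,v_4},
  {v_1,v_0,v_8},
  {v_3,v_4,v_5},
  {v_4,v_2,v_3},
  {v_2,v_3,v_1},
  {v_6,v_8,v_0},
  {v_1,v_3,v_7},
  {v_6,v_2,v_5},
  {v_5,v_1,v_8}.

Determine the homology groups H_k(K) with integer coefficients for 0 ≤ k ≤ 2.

K has 9 vertices, 27 edges, 18 triangles.
rank ∂_0 = 0, rank ∂_1 = 8 ⇒ b_0 = 9 − 0 − 8 = 1; all invariant factors of ∂_1 are 1 so no torsion. So H_0 = Z.
rank ∂_1 = 8, rank ∂_2 = 18 ⇒ b_1 = 27 − 8 − 18 = 1; ∂_2 has invariant factor(s) [2] giving torsion. So H_1 = Z × Z/2.
rank ∂_2 = 18, rank ∂_3 = 0 ⇒ b_2 = 18 − 18 − 0 = 0. So H_2 = 0.

H_0 ≅ Z,  H_1 ≅ Z × Z/2,  H_2 = 0.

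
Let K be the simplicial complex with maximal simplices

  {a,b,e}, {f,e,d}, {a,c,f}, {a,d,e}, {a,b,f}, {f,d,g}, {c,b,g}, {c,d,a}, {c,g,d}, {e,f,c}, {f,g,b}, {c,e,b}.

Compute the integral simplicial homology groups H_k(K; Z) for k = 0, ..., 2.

H_0 = Z,  H_1 = Z/2Z,  H_2 = 0.

Take the total order a < b < c < d < e < f < g on the vertex set. Then K (dimension 2) consists of the simplices:

  0-simplices (7): a, b, c, d, e, f, g
  1-simplices (18): ab, ac, ad, ae, af, bc, be, bf, bg, cd, ce, cf, cg, de, df, dg, ef, fg
  2-simplices (12): abe, abf, acd, acf, ade, bce, bcg, bfg, cdg, cef, def, dfg

giving chain groups C_0 ≅ Z^7, C_1 ≅ Z^18, C_2 ≅ Z^12.

∂_1: C_1 → C_0 is given by ∂[p,q] = [q] − [p].
The resulting 7×18 matrix has rank 6, and its Smith normal form has invariant factors (1,1,1,1,1,1).

The boundary map ∂_2: C_2 → C_1 maps a triangle to the signed sum of its edges. For instance
  ∂acf = cf − af + ac,
  ∂acd = cd − ad + ac.
The resulting 18×12 matrix has rank 12, and its Smith normal form has invariant factors (1,1,1,1,1,1,1,1,1,1,1,2).

Computing H_k = (kernel of ∂_k) / (image of ∂_{k+1}):

  H_0: rank C_0 − rank ∂_1 = 7 − 6 = 1, and the invariant factors of ∂_1 are all 1, so H_0 = Z.
  H_1: rank ker ∂_1 − rank ∂_2 = (18 − 6) − 12 = 0, and ∂_2 has invariant factor 2 > 1, so H_1 = Z/2Z.
  H_2: rank ker ∂_2 − rank ∂_3 = (12 − 12) − 0 = 0, and there is no ∂_3, so H_2 = 0.

As a check, the Euler characteristic is 7 − 18 + 12 = 1, which agrees with 1 − 0 + 0 = 1.
(K is a triangulation of the real projective plane RP^2.)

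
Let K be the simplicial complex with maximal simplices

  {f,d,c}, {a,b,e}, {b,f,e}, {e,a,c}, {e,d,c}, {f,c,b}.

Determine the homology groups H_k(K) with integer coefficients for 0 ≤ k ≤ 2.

H_0 = Z,  H_1 = Z,  H_2 = 0.

Take the total order a < b < c < d < e < f on the vertex set. Then K (dimension 2) consists of the simplices:

  0-simplices (6): a, b, c, d, e, f
  1-simplices (12): ab, ac, ae, bc, be, bf, cd, ce, cf, de, df, ef
  2-simplices (6): abe, ace, bcf, bef, cde, cdf

giving chain groups C_0 ≅ Z^6, C_1 ≅ Z^12, C_2 ≅ Z^6.

Boundary ∂_1: C_1 → C_0 sends each edge [p,q] (with p < q) to q − p. For instance
  ∂ae = e − a.
The resulting 6×12 matrix has rank 5, and its Smith normal form has invariant factors (1,1,1,1,1).

The boundary map ∂_2: C_2 → C_1 sends each 2-simplex [p,q,r] to [q,r] − [p,r] + [p,q]. For instance
  ∂ace = ce − ae + ac,
  ∂cde = de − ce + cd.
As a 12×6 matrix over Z this has rank 6, with invariant factors (1,1,1,1,1,1).

Computing H_k = (kernel of ∂_k) / (image of ∂_{k+1}):

  H_0: rank C_0 − rank ∂_1 = 6 − 5 = 1, and the invariant factors of ∂_1 are all 1, so H_0 = Z.
  H_1: rank ker ∂_1 − rank ∂_2 = (12 − 5) − 6 = 1, and the invariant factors of ∂_2 are all 1, so H_1 = Z.
  H_2: rank ker ∂_2 − rank ∂_3 = (6 − 6) − 0 = 0, and there is no ∂_3, so H_2 = 0.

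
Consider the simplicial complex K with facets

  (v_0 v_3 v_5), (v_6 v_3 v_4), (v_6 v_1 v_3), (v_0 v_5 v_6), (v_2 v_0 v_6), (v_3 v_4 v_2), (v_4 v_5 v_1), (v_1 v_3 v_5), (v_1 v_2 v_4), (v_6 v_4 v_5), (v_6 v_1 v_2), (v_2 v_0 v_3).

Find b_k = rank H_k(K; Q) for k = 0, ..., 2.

Take the total order v_0 < v_1 < v_2 < v_3 < v_4 < v_5 < v_6 on the vertex set. Then K (dimension 2) consists of the simplices:

  0-simplices (7): [v_0], [v_1], [v_2], [v_3], [v_4], [v_5], [v_6]
  1-simplices (18): (18 of them)
  2-simplices (12): (12 of them)

Hence C_0 ≅ Z^7, C_1 ≅ Z^18, C_2 ≅ Z^12.

The boundary map ∂_1: C_1 → C_0 sends each edge [p,q] (with p < q) to q − p. For instance
  ∂[v_0,v_6] = [v_6] − [v_0].
The 7×18 boundary matrix has rank 6 and Smith normal form diag(1,1,1,1,1,1).

∂_2: C_2 → C_1 sends each 2-simplex [p,q,r] to [q,r] − [p,r] + [p,q]. For instance
  ∂[v_0,v_3,v_5] = [v_3,v_5] − [v_0,v_5] + [v_0,v_3],
  ∂[v_0,v_2,v_6] = [v_2,v_6] − [v_0,v_6] + [v_0,v_2].
The 18×12 boundary matrix has rank 12 and Smith normal form diag(1,1,1,1,1,1,1,1,1,1,1,2).

Computing H_k = (kernel of ∂_k) / (image of ∂_{k+1}):

  H_0: rank C_0 − rank ∂_1 = 7 − 6 = 1, and the invariant factors of ∂_1 are all 1, so H_0 ≅ Z.
  H_1: rank ker ∂_1 − rank ∂_2 = (18 − 6) − 12 = 0, and ∂_2 has invariant factor 2 > 1, so H_1 ≅ Z/2.
  H_2: rank ker ∂_2 − rank ∂_3 = (12 − 12) − 0 = 0, and there is no ∂_3, so H_2 ≅ 0.

Hence the Betti numbers are b_0 = 1, b_1 = 0, b_2 = 0.

b_0 = 1, b_1 = 0, b_2 = 0.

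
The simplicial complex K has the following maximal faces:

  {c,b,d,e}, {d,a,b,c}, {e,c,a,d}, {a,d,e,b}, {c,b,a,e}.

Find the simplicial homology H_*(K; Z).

K has 5 vertices, 10 edges, 10 triangles, 5 3-simplices.
rank ∂_0 = 0, rank ∂_1 = 4 ⇒ b_0 = 5 − 0 − 4 = 1; all invariant factors of ∂_1 are 1 so no torsion. So H_0 = Z.
rank ∂_1 = 4, rank ∂_2 = 6 ⇒ b_1 = 10 − 4 − 6 = 0; all invariant factors of ∂_2 are 1 so no torsion. So H_1 = 0.
rank ∂_2 = 6, rank ∂_3 = 4 ⇒ b_2 = 10 − 6 − 4 = 0; all invariant factors of ∂_3 are 1 so no torsion. So H_2 = 0.
rank ∂_3 = 4, rank ∂_4 = 0 ⇒ b_3 = 5 − 4 − 0 = 1. So H_3 = Z.

H_0 = Z,  H_1 = 0,  H_2 = 0,  H_3 = Z.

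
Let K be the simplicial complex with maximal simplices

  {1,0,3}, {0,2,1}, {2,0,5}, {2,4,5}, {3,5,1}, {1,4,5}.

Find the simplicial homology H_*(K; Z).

H_0 ≅ Z,  H_1 ≅ Z,  H_2 = 0.

We work with the vertex ordering 0 < 1 < 2 < 3 < 4 < 5. The simplices of K, each written with vertices in increasing order, are:

  0-simplices (6): [0], [1], [2], [3], [4], [5]
  1-simplices (12): [0,1], [0,2], [0,3], [0,5], [1,2], [1,3], [1,4], [1,5], [2,4], [2,5], [3,5], [4,5]
  2-simplices (6): [0,1,2], [0,1,3], [0,2,5], [1,3,5], [1,4,5], [2,4,5]

so the chain groups are C_0 ≅ Z^6, C_1 ≅ Z^12, C_2 ≅ Z^6.

∂_1: C_1 → C_0 maps an edge to its endpoints' difference, ∂[p,q] = q − p. For instance
  ∂[2,4] = [4] − [2].
This gives a 6×12 integer matrix of rank 5; reducing to Smith normal form yields diagonal entries (1,1,1,1,1).

Boundary ∂_2: C_2 → C_1 maps a triangle to the signed sum of its edges. For instance
  ∂[1,4,5] = [4,5] − [1,5] + [1,4],
  ∂[0,1,3] = [1,3] − [0,3] + [0,1].
The resulting 12×6 matrix has rank 6, and its Smith normal form has invariant factors (1,1,1,1,1,1).

Reading off H_k = ker ∂_k / im ∂_{k+1}:

  H_0: rank C_0 − rank ∂_1 = 6 − 5 = 1, and the invariant factors of ∂_1 are all 1, so H_0 ≅ Z.
  H_1: rank ker ∂_1 − rank ∂_2 = (12 − 5) − 6 = 1, and the invariant factors of ∂_2 are all 1, so H_1 ≅ Z.
  H_2: rank ker ∂_2 − rank ∂_3 = (6 − 6) − 0 = 0, and there is no ∂_3, so H_2 ≅ 0.

(K is a triangulation of the cylinder S^1 x I.)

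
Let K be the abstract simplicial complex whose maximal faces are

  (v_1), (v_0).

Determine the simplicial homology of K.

Fix the vertex order v_0 < v_1 and write every simplex with vertices in increasing order. Then dim K = 0 and the simplices of K are:

  0-simplices (2): [v_0], [v_1]

giving chain groups C_0 ≅ Z^2.

Now H_k = ker ∂_k / im ∂_{k+1}, so:

  H_0: rank C_0 − rank ∂_1 = 2 − 0 = 2, and there is no ∂_1, so H_0 ≅ Z^2.

H_0 = Z^2.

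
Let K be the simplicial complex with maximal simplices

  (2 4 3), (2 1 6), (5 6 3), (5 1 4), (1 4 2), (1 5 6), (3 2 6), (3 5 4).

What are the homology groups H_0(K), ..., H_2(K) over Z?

H_0 = Z,  H_1 = 0,  H_2 = Z.

We work with the vertex ordering 1 < 2 < 3 < 4 < 5 < 6. The simplices of K, each written with vertices in increasing order, are:

  0-simplices (6): [1], [2], [3], [4], [5], [6]
  1-simplices (12): [1,2], [1,4], [1,5], [1,6], [2,3], [2,4], [2,6], [3,4], [3,5], [3,6], [4,5], [5,6]
  2-simplices (8): [1,2,4], [1,2,6], [1,4,5], [1,5,6], [2,3,4], [2,3,6], [3,4,5], [3,5,6]

Hence C_0 ≅ Z^6, C_1 ≅ Z^12, C_2 ≅ Z^8.

The boundary map ∂_1: C_1 → C_0 maps an edge to its endpoints' difference, ∂[p,q] = q − p. For instance
  ∂[2,4] = [4] − [2].
The resulting 6×12 matrix has rank 5, and its Smith normal form has invariant factors (1,1,1,1,1).

Boundary ∂_2: C_2 → C_1 acts by ∂[p,q,r] = [q,r] − [p,r] + [p,q]. For instance
  ∂[1,4,5] = [4,5] − [1,5] + [1,4],
  ∂[1,2,6] = [2,6] − [1,6] + [1,2].
The resulting 12×8 matrix has rank 7, and its Smith normal form has invariant factors (1,1,1,1,1,1,1).

Reading off H_k = ker ∂_k / im ∂_{k+1}:

  H_0: rank C_0 − rank ∂_1 = 6 − 5 = 1, and the invariant factors of ∂_1 are all 1, so H_0 = Z.
  H_1: rank ker ∂_1 − rank ∂_2 = (12 − 5) − 7 = 0, and the invariant factors of ∂_2 are all 1, so H_1 = 0.
  H_2: rank ker ∂_2 − rank ∂_3 = (8 − 7) − 0 = 1, and there is no ∂_3, so H_2 = Z.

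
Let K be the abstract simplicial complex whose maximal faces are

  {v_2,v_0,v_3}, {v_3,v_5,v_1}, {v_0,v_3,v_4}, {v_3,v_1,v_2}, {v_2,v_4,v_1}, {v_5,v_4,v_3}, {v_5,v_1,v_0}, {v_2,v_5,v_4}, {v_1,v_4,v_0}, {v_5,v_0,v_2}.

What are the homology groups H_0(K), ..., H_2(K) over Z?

Order the vertices as v_0 < v_1 < v_2 < v_3 < v_4 < v_5. Listing each simplex with vertices in this order, K has dimension 2 with simplices:

  0-simplices (6): [v_0], [v_1], [v_2], [v_3], [v_4], [v_5]
  1-simplices (15): (15 of them)
  2-simplices (10): [v_0,v_1,v_4], [v_0,v_1,v_5], [v_0,v_2,v_3], [v_0,v_2,v_5], [v_0,v_3,v_4], [v_1,v_2,v_3], [v_1,v_2,v_4], [v_1,v_3,v_5], [v_2,v_4,v_5], [v_3,v_4,v_5]

Hence C_0 ≅ Z^6, C_1 ≅ Z^15, C_2 ≅ Z^10.

Boundary ∂_1: C_1 → C_0 maps an edge to its endpoints' difference, ∂[p,q] = q − p. For instance
  ∂[v_1,v_4] = [v_4] − [v_1].
The resulting 6×15 matrix has rank 5, and its Smith normal form has invariant factors (1,1,1,1,1).

The boundary map ∂_2: C_2 → C_1 maps a triangle to the signed sum of its edges. For instance
  ∂[v_0,v_3,v_4] = [v_3,v_4] − [v_0,v_4] + [v_0,v_3],
  ∂[v_1,v_3,v_5] = [v_3,v_5] − [v_1,v_5] + [v_1,v_3].
This gives a 15×10 integer matrix of rank 10; reducing to Smith normal form yields diagonal entries (1,1,1,1,1,1,1,1,1,2).

Now H_k = ker ∂_k / im ∂_{k+1}, so:

  H_0: rank C_0 − rank ∂_1 = 6 − 5 = 1, and the invariant factors of ∂_1 are all 1, so H_0 ≅ Z.
  H_1: rank ker ∂_1 − rank ∂_2 = (15 − 5) − 10 = 0, and ∂_2 has invariant factor 2 > 1, so H_1 ≅ Z/2.
  H_2: rank ker ∂_2 − rank ∂_3 = (10 − 10) − 0 = 0, and there is no ∂_3, so H_2 ≅ 0.

As a check, the Euler characteristic is 6 − 15 + 10 = 1, which agrees with 1 − 0 + 0 = 1.

H_0 ≅ Z,  H_1 ≅ Z/2,  H_2 = 0.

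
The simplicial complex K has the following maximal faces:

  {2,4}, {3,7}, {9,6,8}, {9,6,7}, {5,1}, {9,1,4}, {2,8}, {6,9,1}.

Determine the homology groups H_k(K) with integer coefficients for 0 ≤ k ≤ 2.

H_0 = Z,  H_1 = Z,  H_2 = 0.

We work with the vertex ordering 1 < 2 < 3 < 4 < 5 < 6 < 7 < 8 < 9. The simplices of K, each written with vertices in increasing order, are:

  0-simplices (9): [1], [2], [3], [4], [5], [6], [7], [8], [9]
  1-simplices (13): [1,4], [1,5], [1,6], [1,9], [2,4], [2,8], [3,7], [4,9], [6,7], [6,8], [6,9], [7,9], [8,9]
  2-simplices (4): [1,4,9], [1,6,9], [6,7,9], [6,8,9]

so the chain groups are C_0 ≅ Z^9, C_1 ≅ Z^13, C_2 ≅ Z^4.

∂_1: C_1 → C_0 sends each edge [p,q] (with p < q) to q − p.
This gives a 9×13 integer matrix of rank 8; reducing to Smith normal form yields diagonal entries (1,1,1,1,1,1,1,1).

∂_2: C_2 → C_1 acts by ∂[p,q,r] = [q,r] − [p,r] + [p,q]. For instance
  ∂[1,4,9] = [4,9] − [1,9] + [1,4],
  ∂[1,6,9] = [6,9] − [1,9] + [1,6].
The 13×4 boundary matrix has rank 4 and Smith normal form diag(1,1,1,1).

Reading off H_k = ker ∂_k / im ∂_{k+1}:

  H_0: rank C_0 − rank ∂_1 = 9 − 8 = 1, and the invariant factors of ∂_1 are all 1, so H_0 = Z.
  H_1: rank ker ∂_1 − rank ∂_2 = (13 − 8) − 4 = 1, and the invariant factors of ∂_2 are all 1, so H_1 = Z.
  H_2: rank ker ∂_2 − rank ∂_3 = (4 − 4) − 0 = 0, and there is no ∂_3, so H_2 = 0.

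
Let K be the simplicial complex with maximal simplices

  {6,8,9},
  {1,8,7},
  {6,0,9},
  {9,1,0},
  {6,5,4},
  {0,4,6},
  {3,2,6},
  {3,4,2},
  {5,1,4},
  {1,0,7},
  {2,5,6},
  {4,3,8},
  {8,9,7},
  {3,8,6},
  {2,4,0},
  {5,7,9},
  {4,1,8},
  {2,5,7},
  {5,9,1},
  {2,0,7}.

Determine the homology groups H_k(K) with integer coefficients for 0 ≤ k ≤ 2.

We work with the vertex ordering 0 < 1 < 2 < 3 < 4 < 5 < 6 < 7 < 8 < 9. The simplices of K, each written with vertices in increasing order, are:

  0-simplices (10): [0], [1], [2], [3], [4], [5], [6], [7], [8], [9]
  1-simplices (30): (30 of them)
  2-simplices (20): (20 of them)

Hence C_0 ≅ Z^10, C_1 ≅ Z^30, C_2 ≅ Z^20.

Boundary ∂_1: C_1 → C_0 is given by ∂[p,q] = [q] − [p].
As a 10×30 matrix over Z this has rank 9, with invariant factors (1,1,1,1,1,1,1,1,1).

Boundary ∂_2: C_2 → C_1 maps a triangle to the signed sum of its edges. For instance
  ∂[5,7,9] = [7,9] − [5,9] + [5,7],
  ∂[0,2,4] = [2,4] − [0,4] + [0,2].
The 30×20 boundary matrix has rank 20 and Smith normal form diag(1,1,1,1,1,1,1,1,1,1,1,1,1,1,1,1,1,1,1,2).

Computing H_k = (kernel of ∂_k) / (image of ∂_{k+1}):

  H_0: rank C_0 − rank ∂_1 = 10 − 9 = 1, and the invariant factors of ∂_1 are all 1, so H_0 ≅ Z.
  H_1: rank ker ∂_1 − rank ∂_2 = (30 − 9) − 20 = 1, and ∂_2 has invariant factor 2 > 1, so H_1 ≅ Z ⊕ Z_2.
  H_2: rank ker ∂_2 − rank ∂_3 = (20 − 20) − 0 = 0, and there is no ∂_3, so H_2 ≅ 0.

H_0 = Z,  H_1 = Z ⊕ Z_2,  H_2 = 0.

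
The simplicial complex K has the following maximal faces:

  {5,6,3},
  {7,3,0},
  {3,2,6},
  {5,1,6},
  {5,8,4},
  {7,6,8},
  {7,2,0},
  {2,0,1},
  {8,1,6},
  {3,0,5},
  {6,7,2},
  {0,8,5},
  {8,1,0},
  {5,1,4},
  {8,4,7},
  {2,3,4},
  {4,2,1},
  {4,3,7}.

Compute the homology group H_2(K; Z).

K has 9 vertices, 27 edges, 18 triangles.
rank ∂_2 = 18, rank ∂_3 = 0 ⇒ b_2 = 18 − 18 − 0 = 0. So H_2 = 0.

H_2 ≅ 0.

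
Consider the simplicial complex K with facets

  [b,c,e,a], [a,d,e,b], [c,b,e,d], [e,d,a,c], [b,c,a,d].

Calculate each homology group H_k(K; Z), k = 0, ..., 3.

Order the vertices as a < b < c < d < e. Listing each simplex with vertices in this order, K has dimension 3 with simplices:

  0-simplices (5): a, b, c, d, e
  1-simplices (10): ab, ac, ad, ae, bc, bd, be, cd, ce, de
  2-simplices (10): abc, abd, abe, acd, ace, ade, bcd, bce, bde, cde
  3-simplices (5): abcd, abce, abde, acde, bcde

so the chain groups are C_0 ≅ Z^5, C_1 ≅ Z^10, C_2 ≅ Z^10, C_3 ≅ Z^5.

The boundary map ∂_1: C_1 → C_0 maps an edge to its endpoints' difference, ∂[p,q] = q − p. For instance
  ∂ce = e − c.
The 5×10 boundary matrix has rank 4 and Smith normal form diag(1,1,1,1).

The boundary map ∂_2: C_2 → C_1 acts by ∂[p,q,r] = [q,r] − [p,r] + [p,q]. For instance
  ∂cde = de − ce + cd,
  ∂bcd = cd − bd + bc.
This gives a 10×10 integer matrix of rank 6; reducing to Smith normal form yields diagonal entries (1,1,1,1,1,1).

Boundary ∂_3: C_3 → C_2 sends each 3-simplex σ to the alternating sum Σ_i (−1)^i (σ with its i-th vertex removed). For instance
  ∂abce = bce − ace + abe − abc,
  ∂abde = bde − ade + abe − abd.
The resulting 10×5 matrix has rank 4, and its Smith normal form has invariant factors (1,1,1,1).

Now H_k = ker ∂_k / im ∂_{k+1}, so:

  H_0: rank C_0 − rank ∂_1 = 5 − 4 = 1, and the invariant factors of ∂_1 are all 1, so H_0 ≅ Z.
  H_1: rank ker ∂_1 − rank ∂_2 = (10 − 4) − 6 = 0, and the invariant factors of ∂_2 are all 1, so H_1 ≅ 0.
  H_2: rank ker ∂_2 − rank ∂_3 = (10 − 6) − 4 = 0, and the invariant factors of ∂_3 are all 1, so H_2 ≅ 0.
  H_3: rank ker ∂_3 − rank ∂_4 = (5 − 4) − 0 = 1, and there is no ∂_4, so H_3 ≅ Z.

H_0 ≅ Z,  H_1 = 0,  H_2 = 0,  H_3 ≅ Z.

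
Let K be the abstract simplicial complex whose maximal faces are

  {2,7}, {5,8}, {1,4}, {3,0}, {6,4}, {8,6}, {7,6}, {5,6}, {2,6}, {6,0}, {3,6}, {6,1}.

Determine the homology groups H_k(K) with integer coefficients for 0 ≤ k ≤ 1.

We work with the vertex ordering 0 < 1 < 2 < 3 < 4 < 5 < 6 < 7 < 8. The simplices of K, each written with vertices in increasing order, are:

  0-simplices (9): [0], [1], [2], [3], [4], [5], [6], [7], [8]
  1-simplices (12): [0,3], [0,6], [1,4], [1,6], [2,6], [2,7], [3,6], [4,6], [5,6], [5,8], [6,7], [6,8]

so the chain groups are C_0 ≅ Z^9, C_1 ≅ Z^12.

∂_1: C_1 → C_0 sends each edge [p,q] (with p < q) to q − p.
As a 9×12 matrix over Z this has rank 8, with invariant factors (1,1,1,1,1,1,1,1).

Now H_k = ker ∂_k / im ∂_{k+1}, so:

  H_0: rank C_0 − rank ∂_1 = 9 − 8 = 1, and the invariant factors of ∂_1 are all 1, so H_0 ≅ Z.
  H_1: rank ker ∂_1 − rank ∂_2 = (12 − 8) − 0 = 4, and there is no ∂_2, so H_1 ≅ Z^4.

(K is a triangulation of a wedge of 4 circles.)

H_0 = Z,  H_1 = Z^4.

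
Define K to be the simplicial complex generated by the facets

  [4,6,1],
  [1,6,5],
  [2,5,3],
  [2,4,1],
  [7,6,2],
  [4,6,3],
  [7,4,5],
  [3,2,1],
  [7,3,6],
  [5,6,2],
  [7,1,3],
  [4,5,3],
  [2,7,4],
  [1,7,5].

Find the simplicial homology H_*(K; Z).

H_0 = Z,  H_1 = Z^2,  H_2 = Z.

Order the vertices as 1 < 2 < 3 < 4 < 5 < 6 < 7. Listing each simplex with vertices in this order, K has dimension 2 with simplices:

  0-simplices (7): [1], [2], [3], [4], [5], [6], [7]
  1-simplices (21): [1,2], [1,3], [1,4], [1,5], [1,6], [1,7], [2,3], [2,4], [2,5], [2,6], [2,7], [3,4], [3,5], [3,6], [3,7], [4,5], [4,6], [4,7], [5,6], [5,7], [6,7]
  2-simplices (14): [1,2,3], [1,2,4], [1,3,7], [1,4,6], [1,5,6], [1,5,7], [2,3,5], [2,4,7], [2,5,6], [2,6,7], [3,4,5], [3,4,6], [3,6,7], [4,5,7]

Hence C_0 ≅ Z^7, C_1 ≅ Z^21, C_2 ≅ Z^14.

∂_1: C_1 → C_0 maps an edge to its endpoints' difference, ∂[p,q] = q − p.
As a 7×21 matrix over Z this has rank 6, with invariant factors (1,1,1,1,1,1).

∂_2: C_2 → C_1 sends each 2-simplex [p,q,r] to [q,r] − [p,r] + [p,q]. For instance
  ∂[3,4,5] = [4,5] − [3,5] + [3,4],
  ∂[1,5,7] = [5,7] − [1,7] + [1,5].
As a 21×14 matrix over Z this has rank 13, with invariant factors (1,1,1,1,1,1,1,1,1,1,1,1,1).

Now H_k = ker ∂_k / im ∂_{k+1}, so:

  H_0: rank C_0 − rank ∂_1 = 7 − 6 = 1, and the invariant factors of ∂_1 are all 1, so H_0 = Z.
  H_1: rank ker ∂_1 − rank ∂_2 = (21 − 6) − 13 = 2, and the invariant factors of ∂_2 are all 1, so H_1 = Z^2.
  H_2: rank ker ∂_2 − rank ∂_3 = (14 − 13) − 0 = 1, and there is no ∂_3, so H_2 = Z.

As a check, the Euler characteristic is 7 − 21 + 14 = 0, which agrees with 1 − 2 + 1 = 0.
(K is a triangulation of the torus T^2.)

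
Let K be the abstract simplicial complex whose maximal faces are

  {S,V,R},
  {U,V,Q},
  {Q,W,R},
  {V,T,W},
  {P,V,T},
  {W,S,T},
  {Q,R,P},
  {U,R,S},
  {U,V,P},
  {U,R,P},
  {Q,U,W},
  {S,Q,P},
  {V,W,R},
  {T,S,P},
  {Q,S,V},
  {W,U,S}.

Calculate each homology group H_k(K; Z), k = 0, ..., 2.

Fix the vertex order P < Q < R < S < T < U < V < W and write every simplex with vertices in increasing order. Then dim K = 2 and the simplices of K are:

  0-simplices (8): P, Q, R, S, T, U, V, W
  1-simplices (24): PQ, PR, PS, PT, PU, PV, QR, QS, QU, QV, QW, RS, RU, RV, RW, ST, SU, SV, SW, TV, TW, UV, UW, VW
  2-simplices (16): PQR, PQS, PRU, PST, PTV, PUV, QRW, QSV, QUV, QUW, RSU, RSV, RVW, STW, SUW, TVW

Hence C_0 ≅ Z^8, C_1 ≅ Z^24, C_2 ≅ Z^16.

The boundary map ∂_1: C_1 → C_0 is given by ∂[p,q] = [q] − [p]. For instance
  ∂PT = T − P.
This gives a 8×24 integer matrix of rank 7; reducing to Smith normal form yields diagonal entries (1,1,1,1,1,1,1).

Boundary ∂_2: C_2 → C_1 acts by ∂[p,q,r] = [q,r] − [p,r] + [p,q]. For instance
  ∂RVW = VW − RW + RV,
  ∂PST = ST − PT + PS.
The 24×16 boundary matrix has rank 15 and Smith normal form diag(1,1,1,1,1,1,1,1,1,1,1,1,1,1,1).

From H_k ≅ ker(∂_k) / im(∂_{k+1}) we obtain:

  H_0: rank C_0 − rank ∂_1 = 8 − 7 = 1, and the invariant factors of ∂_1 are all 1, so H_0 = Z.
  H_1: rank ker ∂_1 − rank ∂_2 = (24 − 7) − 15 = 2, and the invariant factors of ∂_2 are all 1, so H_1 = Z^2.
  H_2: rank ker ∂_2 − rank ∂_3 = (16 − 15) − 0 = 1, and there is no ∂_3, so H_2 = Z.

H_0 ≅ Z,  H_1 ≅ Z^2,  H_2 ≅ Z.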